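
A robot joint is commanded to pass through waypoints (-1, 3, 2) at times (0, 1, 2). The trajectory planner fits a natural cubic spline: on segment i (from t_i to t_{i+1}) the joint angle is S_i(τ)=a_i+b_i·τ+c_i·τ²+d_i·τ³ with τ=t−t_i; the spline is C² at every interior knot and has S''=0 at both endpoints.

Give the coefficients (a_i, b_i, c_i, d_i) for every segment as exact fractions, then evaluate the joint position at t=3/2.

  seg 0: a=-1 b=21/4 c=0 d=-5/4
  seg 1: a=3 b=3/2 c=-15/4 d=5/4
S(3/2) = 95/32

Δ: Δ0=4, Δ1=-1
row 1: diag=4, rhs=-30; c'=1/4, d'=-15/2
back: M1=-15/2
M: M0=0, M1=-15/2, M2=0
seg 0: a=-1, c=M0/2=0, d=(M1−M0)/(6·1)=-5/4, b=Δ0−h0·(2M0+M1)/6=21/4
seg 1: a=3, c=M1/2=-15/4, d=(M2−M1)/(6·1)=5/4, b=Δ1−h1·(2M1+M2)/6=3/2
t_q=3/2 → seg 1, τ=1/2; S=3+3/2·τ+-15/4·τ²+5/4·τ³=95/32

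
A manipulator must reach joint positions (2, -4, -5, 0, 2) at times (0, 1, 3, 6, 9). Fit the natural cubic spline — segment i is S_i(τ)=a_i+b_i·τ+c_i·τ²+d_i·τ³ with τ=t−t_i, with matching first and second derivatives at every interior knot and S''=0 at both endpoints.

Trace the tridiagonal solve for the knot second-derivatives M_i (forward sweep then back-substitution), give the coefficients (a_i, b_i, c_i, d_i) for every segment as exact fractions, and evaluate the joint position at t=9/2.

  seg 0: a=2 b=-8521/1236 c=0 d=1105/1236
  seg 1: a=-4 b=-2603/618 c=1105/412 d=-1021/2472
  seg 2: a=-5 b=482/309 c=21/103 d=-52/927
  seg 3: a=0 b=392/309 c=-31/103 d=31/927
S(9/2) = -985/412

Δ: Δ0=-6, Δ1=-1/2, Δ2=5/3, Δ3=2/3
row 1: diag=6, rhs=33; c'=1/3, d'=11/2
row 2: denom=10−2·1/3=28/3; d'=(13−2·11/2)/(28/3)=3/14
row 3: denom=12−3·9/28=309/28; d'=(-6−3·3/14)/(309/28)=-62/103
back: M3=-62/103
back: M2=3/14−9/28·-62/103=42/103
back: M1=11/2−1/3·42/103=1105/206
M: M0=0, M1=1105/206, M2=42/103, M3=-62/103, M4=0
seg 0: a=2, c=M0/2=0, d=(M1−M0)/(6·1)=1105/1236, b=Δ0−h0·(2M0+M1)/6=-8521/1236
seg 1: a=-4, c=M1/2=1105/412, d=(M2−M1)/(6·2)=-1021/2472, b=Δ1−h1·(2M1+M2)/6=-2603/618
seg 2: a=-5, c=M2/2=21/103, d=(M3−M2)/(6·3)=-52/927, b=Δ2−h2·(2M2+M3)/6=482/309
seg 3: a=0, c=M3/2=-31/103, d=(M4−M3)/(6·3)=31/927, b=Δ3−h3·(2M3+M4)/6=392/309
t_q=9/2 → seg 2, τ=3/2; S=-5+482/309·τ+21/103·τ²+-52/927·τ³=-985/412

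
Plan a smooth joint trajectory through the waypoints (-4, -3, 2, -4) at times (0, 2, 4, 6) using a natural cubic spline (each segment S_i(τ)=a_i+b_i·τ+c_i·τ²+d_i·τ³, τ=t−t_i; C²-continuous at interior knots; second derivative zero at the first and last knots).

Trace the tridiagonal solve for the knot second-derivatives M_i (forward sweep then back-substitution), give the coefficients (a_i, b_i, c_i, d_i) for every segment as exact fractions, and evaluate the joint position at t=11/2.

  seg 0: a=-4 b=-2/5 c=0 d=9/40
  seg 1: a=-3 b=23/10 c=27/20 d=-5/8
  seg 2: a=2 b=1/5 c=-12/5 d=2/5
S(11/2) = -7/4

Δ: Δ0=1/2, Δ1=5/2, Δ2=-3
row 1: diag=8, rhs=12; c'=1/4, d'=3/2
row 2: denom=8−2·1/4=15/2; d'=(-33−2·3/2)/(15/2)=-24/5
back: M2=-24/5
back: M1=3/2−1/4·-24/5=27/10
M: M0=0, M1=27/10, M2=-24/5, M3=0
seg 0: a=-4, c=M0/2=0, d=(M1−M0)/(6·2)=9/40, b=Δ0−h0·(2M0+M1)/6=-2/5
seg 1: a=-3, c=M1/2=27/20, d=(M2−M1)/(6·2)=-5/8, b=Δ1−h1·(2M1+M2)/6=23/10
seg 2: a=2, c=M2/2=-12/5, d=(M3−M2)/(6·2)=2/5, b=Δ2−h2·(2M2+M3)/6=1/5
t_q=11/2 → seg 2, τ=3/2; S=2+1/5·τ+-12/5·τ²+2/5·τ³=-7/4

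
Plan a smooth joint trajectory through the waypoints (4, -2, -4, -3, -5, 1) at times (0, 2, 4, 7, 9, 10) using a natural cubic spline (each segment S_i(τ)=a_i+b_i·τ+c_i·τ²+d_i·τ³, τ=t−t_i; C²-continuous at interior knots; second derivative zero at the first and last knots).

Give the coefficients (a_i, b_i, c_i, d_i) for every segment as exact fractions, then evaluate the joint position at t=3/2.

Δ: Δ0=-3, Δ1=-1, Δ2=1/3, Δ3=-1, Δ4=6
row 1: diag=8, rhs=12; c'=1/4, d'=3/2
row 2: denom=10−2·1/4=19/2; d'=(8−2·3/2)/(19/2)=10/19
row 3: denom=10−3·6/19=172/19; d'=(-8−3·10/19)/(172/19)=-91/86
row 4: denom=6−2·19/86=239/43; d'=(42−2·-91/86)/(239/43)=1897/239
back: M4=1897/239
back: M3=-91/86−19/86·1897/239=-672/239
back: M2=10/19−6/19·-672/239=338/239
back: M1=3/2−1/4·338/239=274/239
M: M0=0, M1=274/239, M2=338/239, M3=-672/239, M4=1897/239, M5=0
seg 0: a=4, c=M0/2=0, d=(M1−M0)/(6·2)=137/1434, b=Δ0−h0·(2M0+M1)/6=-2425/717
seg 1: a=-2, c=M1/2=137/239, d=(M2−M1)/(6·2)=16/717, b=Δ1−h1·(2M1+M2)/6=-1603/717
seg 2: a=-4, c=M2/2=169/239, d=(M3−M2)/(6·3)=-505/2151, b=Δ2−h2·(2M2+M3)/6=233/717
seg 3: a=-3, c=M3/2=-336/239, d=(M4−M3)/(6·2)=2569/2868, b=Δ3−h3·(2M3+M4)/6=-1270/717
seg 4: a=-5, c=M4/2=1897/478, d=(M5−M4)/(6·1)=-1897/1434, b=Δ4−h4·(2M4+M5)/6=2405/717
t_q=3/2 → seg 0, τ=3/2; S=4+-2425/717·τ+0·τ²+137/1434·τ³=-2871/3824

  seg 0: a=4 b=-2425/717 c=0 d=137/1434
  seg 1: a=-2 b=-1603/717 c=137/239 d=16/717
  seg 2: a=-4 b=233/717 c=169/239 d=-505/2151
  seg 3: a=-3 b=-1270/717 c=-336/239 d=2569/2868
  seg 4: a=-5 b=2405/717 c=1897/478 d=-1897/1434
S(3/2) = -2871/3824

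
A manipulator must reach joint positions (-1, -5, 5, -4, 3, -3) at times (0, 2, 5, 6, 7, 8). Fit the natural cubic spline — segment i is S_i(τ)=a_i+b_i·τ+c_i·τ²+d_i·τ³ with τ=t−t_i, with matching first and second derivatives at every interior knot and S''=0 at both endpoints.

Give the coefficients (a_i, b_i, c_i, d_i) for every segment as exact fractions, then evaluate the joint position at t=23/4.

Δ: Δ0=-2, Δ1=10/3, Δ2=-9, Δ3=7, Δ4=-6
row 1: diag=10, rhs=32; c'=3/10, d'=16/5
row 2: denom=8−3·3/10=71/10; d'=(-74−3·16/5)/(71/10)=-836/71
row 3: denom=4−1·10/71=274/71; d'=(96−1·-836/71)/(274/71)=3826/137
row 4: denom=4−1·71/274=1025/274; d'=(-78−1·3826/137)/(1025/274)=-29024/1025
back: M4=-29024/1025
back: M3=3826/137−71/274·-29024/1025=36146/1025
back: M2=-836/71−10/71·36146/1025=-3432/205
back: M1=16/5−3/10·-3432/205=8428/1025
M: M0=0, M1=8428/1025, M2=-3432/205, M3=36146/1025, M4=-29024/1025, M5=0
seg 0: a=-1, c=M0/2=0, d=(M1−M0)/(6·2)=2107/3075, b=Δ0−h0·(2M0+M1)/6=-14578/3075
seg 1: a=-5, c=M1/2=4214/1025, d=(M2−M1)/(6·3)=-12794/9225, b=Δ1−h1·(2M1+M2)/6=10706/3075
seg 2: a=5, c=M2/2=-1716/205, d=(M3−M2)/(6·1)=26653/3075, b=Δ2−h2·(2M2+M3)/6=-28588/3075
seg 3: a=-4, c=M3/2=18073/1025, d=(M4−M3)/(6·1)=-6517/615, b=Δ3−h3·(2M3+M4)/6=-109/3075
seg 4: a=3, c=M4/2=-14512/1025, d=(M5−M4)/(6·1)=14512/3075, b=Δ4−h4·(2M4+M5)/6=10574/3075
t_q=23/4 → seg 2, τ=3/4; S=5+-28588/3075·τ+-1716/205·τ²+26653/3075·τ³=-198411/65600

  seg 0: a=-1 b=-14578/3075 c=0 d=2107/3075
  seg 1: a=-5 b=10706/3075 c=4214/1025 d=-12794/9225
  seg 2: a=5 b=-28588/3075 c=-1716/205 d=26653/3075
  seg 3: a=-4 b=-109/3075 c=18073/1025 d=-6517/615
  seg 4: a=3 b=10574/3075 c=-14512/1025 d=14512/3075
S(23/4) = -198411/65600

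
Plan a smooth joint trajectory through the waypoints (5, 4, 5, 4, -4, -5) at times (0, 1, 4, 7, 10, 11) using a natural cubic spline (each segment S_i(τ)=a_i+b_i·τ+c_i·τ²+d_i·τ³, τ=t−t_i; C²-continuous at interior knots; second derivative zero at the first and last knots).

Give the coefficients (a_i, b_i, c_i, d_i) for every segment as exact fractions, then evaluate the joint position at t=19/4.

Δ: Δ0=-1, Δ1=1/3, Δ2=-1/3, Δ3=-8/3, Δ4=-1
row 1: diag=8, rhs=8; c'=3/8, d'=1
row 2: denom=12−3·3/8=87/8; d'=(-4−3·1)/(87/8)=-56/87
row 3: denom=12−3·8/29=324/29; d'=(-14−3·-56/87)/(324/29)=-175/162
row 4: denom=8−3·29/108=259/36; d'=(10−3·-175/162)/(259/36)=1430/777
back: M4=1430/777
back: M3=-175/162−29/108·1430/777=-3670/2331
back: M2=-56/87−8/29·-3670/2331=-488/2331
back: M1=1−3/8·-488/2331=838/777
M: M0=0, M1=838/777, M2=-488/2331, M3=-3670/2331, M4=1430/777, M5=0
seg 0: a=5, c=M0/2=0, d=(M1−M0)/(6·1)=419/2331, b=Δ0−h0·(2M0+M1)/6=-2750/2331
seg 1: a=4, c=M1/2=419/777, d=(M2−M1)/(6·3)=-1501/20979, b=Δ1−h1·(2M1+M2)/6=-1493/2331
seg 2: a=5, c=M2/2=-244/2331, d=(M3−M2)/(6·3)=-43/567, b=Δ2−h2·(2M2+M3)/6=1546/2331
seg 3: a=4, c=M3/2=-1835/2331, d=(M4−M3)/(6·3)=3980/20979, b=Δ3−h3·(2M3+M4)/6=-4691/2331
seg 4: a=-4, c=M4/2=715/777, d=(M5−M4)/(6·1)=-715/2331, b=Δ4−h4·(2M4+M5)/6=-3761/2331
t_q=19/4 → seg 2, τ=3/4; S=5+1546/2331·τ+-244/2331·τ²+-43/567·τ³=89619/16576

  seg 0: a=5 b=-2750/2331 c=0 d=419/2331
  seg 1: a=4 b=-1493/2331 c=419/777 d=-1501/20979
  seg 2: a=5 b=1546/2331 c=-244/2331 d=-43/567
  seg 3: a=4 b=-4691/2331 c=-1835/2331 d=3980/20979
  seg 4: a=-4 b=-3761/2331 c=715/777 d=-715/2331
S(19/4) = 89619/16576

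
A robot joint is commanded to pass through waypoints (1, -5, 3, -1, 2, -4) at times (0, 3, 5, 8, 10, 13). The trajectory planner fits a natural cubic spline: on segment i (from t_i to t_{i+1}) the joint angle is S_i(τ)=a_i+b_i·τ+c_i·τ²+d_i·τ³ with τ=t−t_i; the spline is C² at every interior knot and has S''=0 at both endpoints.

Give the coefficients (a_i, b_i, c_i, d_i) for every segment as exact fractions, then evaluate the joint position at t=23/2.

Δ: Δ0=-2, Δ1=4, Δ2=-4/3, Δ3=3/2, Δ4=-2
row 1: diag=10, rhs=36; c'=1/5, d'=18/5
row 2: denom=10−2·1/5=48/5; d'=(-32−2·18/5)/(48/5)=-49/12
row 3: denom=10−3·5/16=145/16; d'=(17−3·-49/12)/(145/16)=468/145
row 4: denom=10−2·32/145=1386/145; d'=(-21−2·468/145)/(1386/145)=-1327/462
back: M4=-1327/462
back: M3=468/145−32/145·-1327/462=892/231
back: M2=-49/12−5/16·892/231=-1222/231
back: M1=18/5−1/5·-1222/231=1076/231
M: M0=0, M1=1076/231, M2=-1222/231, M3=892/231, M4=-1327/462, M5=0
seg 0: a=1, c=M0/2=0, d=(M1−M0)/(6·3)=538/2079, b=Δ0−h0·(2M0+M1)/6=-1000/231
seg 1: a=-5, c=M1/2=538/231, d=(M2−M1)/(6·2)=-383/462, b=Δ1−h1·(2M1+M2)/6=614/231
seg 2: a=3, c=M2/2=-611/231, d=(M3−M2)/(6·3)=151/297, b=Δ2−h2·(2M2+M3)/6=156/77
seg 3: a=-1, c=M3/2=446/231, d=(M4−M3)/(6·2)=-1037/1848, b=Δ3−h3·(2M3+M4)/6=-9/77
seg 4: a=2, c=M4/2=-1327/924, d=(M5−M4)/(6·3)=1327/8316, b=Δ4−h4·(2M4+M5)/6=403/462
t_q=23/2 → seg 4, τ=3/2; S=2+403/462·τ+-1327/924·τ²+1327/8316·τ³=1517/2464

  seg 0: a=1 b=-1000/231 c=0 d=538/2079
  seg 1: a=-5 b=614/231 c=538/231 d=-383/462
  seg 2: a=3 b=156/77 c=-611/231 d=151/297
  seg 3: a=-1 b=-9/77 c=446/231 d=-1037/1848
  seg 4: a=2 b=403/462 c=-1327/924 d=1327/8316
S(23/2) = 1517/2464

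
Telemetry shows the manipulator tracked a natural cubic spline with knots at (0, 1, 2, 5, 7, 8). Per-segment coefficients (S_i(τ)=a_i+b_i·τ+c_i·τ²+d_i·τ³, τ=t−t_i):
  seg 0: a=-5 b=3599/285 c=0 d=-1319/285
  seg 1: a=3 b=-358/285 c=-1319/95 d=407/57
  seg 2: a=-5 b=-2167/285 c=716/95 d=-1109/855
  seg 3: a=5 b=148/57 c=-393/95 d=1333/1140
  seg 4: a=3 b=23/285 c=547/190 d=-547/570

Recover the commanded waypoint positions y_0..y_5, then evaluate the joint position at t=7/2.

y_0 = S_0(0) = a_0 = -5
y_1 = S_1(0) = a_1 = 3
y_2 = S_2(0) = a_2 = -5
y_3 = S_3(0) = a_3 = 5
y_4 = S_4(0) = a_4 = 3
y_5 = S_4(1) = 5
t_q=7/2 is in segment 2 (τ=3/2); S_2(τ)=-153/40

y_0=-5 y_1=3 y_2=-5 y_3=5 y_4=3 y_5=5
S(7/2) = -153/40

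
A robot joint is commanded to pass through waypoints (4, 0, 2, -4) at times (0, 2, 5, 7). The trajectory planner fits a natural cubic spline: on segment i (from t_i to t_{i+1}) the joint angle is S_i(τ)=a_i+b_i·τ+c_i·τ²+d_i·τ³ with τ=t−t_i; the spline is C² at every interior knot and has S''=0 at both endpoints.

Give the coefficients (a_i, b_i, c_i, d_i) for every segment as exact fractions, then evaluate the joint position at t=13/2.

Δ: Δ0=-2, Δ1=2/3, Δ2=-3
row 1: diag=10, rhs=16; c'=3/10, d'=8/5
row 2: denom=10−3·3/10=91/10; d'=(-22−3·8/5)/(91/10)=-268/91
back: M2=-268/91
back: M1=8/5−3/10·-268/91=226/91
M: M0=0, M1=226/91, M2=-268/91, M3=0
seg 0: a=4, c=M0/2=0, d=(M1−M0)/(6·2)=113/546, b=Δ0−h0·(2M0+M1)/6=-772/273
seg 1: a=0, c=M1/2=113/91, d=(M2−M1)/(6·3)=-19/63, b=Δ1−h1·(2M1+M2)/6=-94/273
seg 2: a=2, c=M2/2=-134/91, d=(M3−M2)/(6·2)=67/273, b=Δ2−h2·(2M2+M3)/6=-283/273
t_q=13/2 → seg 2, τ=3/2; S=2+-283/273·τ+-134/91·τ²+67/273·τ³=-1485/728

  seg 0: a=4 b=-772/273 c=0 d=113/546
  seg 1: a=0 b=-94/273 c=113/91 d=-19/63
  seg 2: a=2 b=-283/273 c=-134/91 d=67/273
S(13/2) = -1485/728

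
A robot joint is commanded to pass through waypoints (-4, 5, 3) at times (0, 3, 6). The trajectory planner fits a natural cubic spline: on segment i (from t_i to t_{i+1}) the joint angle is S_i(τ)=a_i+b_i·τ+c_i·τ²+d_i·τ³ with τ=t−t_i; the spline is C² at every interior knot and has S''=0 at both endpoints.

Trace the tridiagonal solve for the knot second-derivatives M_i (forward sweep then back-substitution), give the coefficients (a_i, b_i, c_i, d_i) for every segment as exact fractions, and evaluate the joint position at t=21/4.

Δ: Δ0=3, Δ1=-2/3
row 1: diag=12, rhs=-22; c'=1/4, d'=-11/6
back: M1=-11/6
M: M0=0, M1=-11/6, M2=0
seg 0: a=-4, c=M0/2=0, d=(M1−M0)/(6·3)=-11/108, b=Δ0−h0·(2M0+M1)/6=47/12
seg 1: a=5, c=M1/2=-11/12, d=(M2−M1)/(6·3)=11/108, b=Δ1−h1·(2M1+M2)/6=7/6
t_q=21/4 → seg 1, τ=9/4; S=5+7/6·τ+-11/12·τ²+11/108·τ³=1061/256

  seg 0: a=-4 b=47/12 c=0 d=-11/108
  seg 1: a=5 b=7/6 c=-11/12 d=11/108
S(21/4) = 1061/256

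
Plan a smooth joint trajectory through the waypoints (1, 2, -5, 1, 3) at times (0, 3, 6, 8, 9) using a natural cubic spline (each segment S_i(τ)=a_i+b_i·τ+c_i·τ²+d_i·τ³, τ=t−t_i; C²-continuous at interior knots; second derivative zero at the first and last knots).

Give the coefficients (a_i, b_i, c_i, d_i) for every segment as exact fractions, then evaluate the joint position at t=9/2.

Δ: Δ0=1/3, Δ1=-7/3, Δ2=3, Δ3=2
row 1: diag=12, rhs=-16; c'=1/4, d'=-4/3
row 2: denom=10−3·1/4=37/4; d'=(32−3·-4/3)/(37/4)=144/37
row 3: denom=6−2·8/37=206/37; d'=(-6−2·144/37)/(206/37)=-255/103
back: M3=-255/103
back: M2=144/37−8/37·-255/103=456/103
back: M1=-4/3−1/4·456/103=-754/309
M: M0=0, M1=-754/309, M2=456/103, M3=-255/103, M4=0
seg 0: a=1, c=M0/2=0, d=(M1−M0)/(6·3)=-377/2781, b=Δ0−h0·(2M0+M1)/6=160/103
seg 1: a=2, c=M1/2=-377/309, d=(M2−M1)/(6·3)=1061/2781, b=Δ1−h1·(2M1+M2)/6=-217/103
seg 2: a=-5, c=M2/2=228/103, d=(M3−M2)/(6·2)=-237/412, b=Δ2−h2·(2M2+M3)/6=90/103
seg 3: a=1, c=M3/2=-255/206, d=(M4−M3)/(6·1)=85/206, b=Δ3−h3·(2M3+M4)/6=291/103
t_q=9/2 → seg 1, τ=3/2; S=2+-217/103·τ+-377/309·τ²+1061/2781·τ³=-2157/824

  seg 0: a=1 b=160/103 c=0 d=-377/2781
  seg 1: a=2 b=-217/103 c=-377/309 d=1061/2781
  seg 2: a=-5 b=90/103 c=228/103 d=-237/412
  seg 3: a=1 b=291/103 c=-255/206 d=85/206
S(9/2) = -2157/824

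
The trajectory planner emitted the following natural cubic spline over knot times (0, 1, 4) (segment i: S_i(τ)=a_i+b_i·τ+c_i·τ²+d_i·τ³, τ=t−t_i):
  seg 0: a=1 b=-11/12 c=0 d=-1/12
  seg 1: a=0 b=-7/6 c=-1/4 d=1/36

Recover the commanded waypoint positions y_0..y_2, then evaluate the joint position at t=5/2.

y_0=1 y_1=0 y_2=-5
S(5/2) = -71/32

y_0 = S_0(0) = a_0 = 1
y_1 = S_1(0) = a_1 = 0
y_2 = S_1(3) = -5
t_q=5/2 is in segment 1 (τ=3/2); S_1(τ)=-71/32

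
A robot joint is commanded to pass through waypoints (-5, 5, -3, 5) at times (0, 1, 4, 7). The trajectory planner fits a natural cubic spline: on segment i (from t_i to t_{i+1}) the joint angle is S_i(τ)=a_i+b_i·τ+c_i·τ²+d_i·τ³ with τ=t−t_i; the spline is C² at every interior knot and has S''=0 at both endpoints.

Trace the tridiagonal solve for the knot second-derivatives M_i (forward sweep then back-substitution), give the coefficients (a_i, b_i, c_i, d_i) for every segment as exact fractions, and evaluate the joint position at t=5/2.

  seg 0: a=-5 b=346/29 c=0 d=-56/29
  seg 1: a=5 b=178/29 c=-168/29 d=746/783
  seg 2: a=-3 b=-84/29 c=242/87 d=-242/783
S(5/2) = 509/116

Δ: Δ0=10, Δ1=-8/3, Δ2=8/3
row 1: diag=8, rhs=-76; c'=3/8, d'=-19/2
row 2: denom=12−3·3/8=87/8; d'=(32−3·-19/2)/(87/8)=484/87
back: M2=484/87
back: M1=-19/2−3/8·484/87=-336/29
M: M0=0, M1=-336/29, M2=484/87, M3=0
seg 0: a=-5, c=M0/2=0, d=(M1−M0)/(6·1)=-56/29, b=Δ0−h0·(2M0+M1)/6=346/29
seg 1: a=5, c=M1/2=-168/29, d=(M2−M1)/(6·3)=746/783, b=Δ1−h1·(2M1+M2)/6=178/29
seg 2: a=-3, c=M2/2=242/87, d=(M3−M2)/(6·3)=-242/783, b=Δ2−h2·(2M2+M3)/6=-84/29
t_q=5/2 → seg 1, τ=3/2; S=5+178/29·τ+-168/29·τ²+746/783·τ³=509/116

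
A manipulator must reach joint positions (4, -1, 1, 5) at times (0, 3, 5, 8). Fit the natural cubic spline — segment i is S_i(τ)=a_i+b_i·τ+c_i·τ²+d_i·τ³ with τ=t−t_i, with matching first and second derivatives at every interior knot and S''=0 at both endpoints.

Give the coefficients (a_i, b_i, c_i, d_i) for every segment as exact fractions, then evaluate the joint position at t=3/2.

Δ: Δ0=-5/3, Δ1=1, Δ2=4/3
row 1: diag=10, rhs=16; c'=1/5, d'=8/5
row 2: denom=10−2·1/5=48/5; d'=(2−2·8/5)/(48/5)=-1/8
back: M2=-1/8
back: M1=8/5−1/5·-1/8=13/8
M: M0=0, M1=13/8, M2=-1/8, M3=0
seg 0: a=4, c=M0/2=0, d=(M1−M0)/(6·3)=13/144, b=Δ0−h0·(2M0+M1)/6=-119/48
seg 1: a=-1, c=M1/2=13/16, d=(M2−M1)/(6·2)=-7/48, b=Δ1−h1·(2M1+M2)/6=-1/24
seg 2: a=1, c=M2/2=-1/16, d=(M3−M2)/(6·3)=1/144, b=Δ2−h2·(2M2+M3)/6=35/24
t_q=3/2 → seg 0, τ=3/2; S=4+-119/48·τ+0·τ²+13/144·τ³=75/128

  seg 0: a=4 b=-119/48 c=0 d=13/144
  seg 1: a=-1 b=-1/24 c=13/16 d=-7/48
  seg 2: a=1 b=35/24 c=-1/16 d=1/144
S(3/2) = 75/128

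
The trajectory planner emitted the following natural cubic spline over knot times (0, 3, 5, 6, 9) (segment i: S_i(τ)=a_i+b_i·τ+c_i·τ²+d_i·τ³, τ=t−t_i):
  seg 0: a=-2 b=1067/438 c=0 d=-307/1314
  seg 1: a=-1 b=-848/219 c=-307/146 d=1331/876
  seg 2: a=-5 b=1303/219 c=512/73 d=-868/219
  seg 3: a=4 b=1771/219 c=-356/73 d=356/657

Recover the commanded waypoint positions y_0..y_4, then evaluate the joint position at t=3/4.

y_0 = S_0(0) = a_0 = -2
y_1 = S_1(0) = a_1 = -1
y_2 = S_2(0) = a_2 = -5
y_3 = S_3(0) = a_3 = 4
y_4 = S_3(3) = -1
t_q=3/4 is in segment 0 (τ=3/4); S_0(τ)=-2537/9344

y_0=-2 y_1=-1 y_2=-5 y_3=4 y_4=-1
S(3/4) = -2537/9344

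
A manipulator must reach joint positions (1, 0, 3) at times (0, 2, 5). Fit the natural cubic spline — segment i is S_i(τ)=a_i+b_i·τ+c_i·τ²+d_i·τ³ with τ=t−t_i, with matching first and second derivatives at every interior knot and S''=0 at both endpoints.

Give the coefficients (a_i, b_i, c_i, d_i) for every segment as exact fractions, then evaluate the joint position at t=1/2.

  seg 0: a=1 b=-4/5 c=0 d=3/40
  seg 1: a=0 b=1/10 c=9/20 d=-1/20
S(1/2) = 39/64

Δ: Δ0=-1/2, Δ1=1
row 1: diag=10, rhs=9; c'=3/10, d'=9/10
back: M1=9/10
M: M0=0, M1=9/10, M2=0
seg 0: a=1, c=M0/2=0, d=(M1−M0)/(6·2)=3/40, b=Δ0−h0·(2M0+M1)/6=-4/5
seg 1: a=0, c=M1/2=9/20, d=(M2−M1)/(6·3)=-1/20, b=Δ1−h1·(2M1+M2)/6=1/10
t_q=1/2 → seg 0, τ=1/2; S=1+-4/5·τ+0·τ²+3/40·τ³=39/64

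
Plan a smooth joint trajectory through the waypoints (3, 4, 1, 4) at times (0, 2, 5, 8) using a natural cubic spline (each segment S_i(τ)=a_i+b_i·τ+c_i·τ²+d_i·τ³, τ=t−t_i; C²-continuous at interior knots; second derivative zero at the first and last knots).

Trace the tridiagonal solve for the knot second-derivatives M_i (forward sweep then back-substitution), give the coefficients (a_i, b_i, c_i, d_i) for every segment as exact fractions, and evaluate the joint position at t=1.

  seg 0: a=3 b=69/74 c=0 d=-4/37
  seg 1: a=4 b=-27/74 c=-24/37 d=97/666
  seg 2: a=1 b=-12/37 c=49/74 d=-49/666
S(1) = 283/74

Δ: Δ0=1/2, Δ1=-1, Δ2=1
row 1: diag=10, rhs=-9; c'=3/10, d'=-9/10
row 2: denom=12−3·3/10=111/10; d'=(12−3·-9/10)/(111/10)=49/37
back: M2=49/37
back: M1=-9/10−3/10·49/37=-48/37
M: M0=0, M1=-48/37, M2=49/37, M3=0
seg 0: a=3, c=M0/2=0, d=(M1−M0)/(6·2)=-4/37, b=Δ0−h0·(2M0+M1)/6=69/74
seg 1: a=4, c=M1/2=-24/37, d=(M2−M1)/(6·3)=97/666, b=Δ1−h1·(2M1+M2)/6=-27/74
seg 2: a=1, c=M2/2=49/74, d=(M3−M2)/(6·3)=-49/666, b=Δ2−h2·(2M2+M3)/6=-12/37
t_q=1 → seg 0, τ=1; S=3+69/74·τ+0·τ²+-4/37·τ³=283/74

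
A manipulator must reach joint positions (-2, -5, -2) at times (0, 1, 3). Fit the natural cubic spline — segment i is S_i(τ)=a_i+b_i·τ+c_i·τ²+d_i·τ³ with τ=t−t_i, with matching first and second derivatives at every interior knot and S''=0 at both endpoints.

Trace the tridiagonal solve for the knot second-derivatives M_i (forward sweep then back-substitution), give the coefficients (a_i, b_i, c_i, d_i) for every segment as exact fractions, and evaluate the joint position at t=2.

  seg 0: a=-2 b=-15/4 c=0 d=3/4
  seg 1: a=-5 b=-3/2 c=9/4 d=-3/8
S(2) = -37/8

Δ: Δ0=-3, Δ1=3/2
row 1: diag=6, rhs=27; c'=1/3, d'=9/2
back: M1=9/2
M: M0=0, M1=9/2, M2=0
seg 0: a=-2, c=M0/2=0, d=(M1−M0)/(6·1)=3/4, b=Δ0−h0·(2M0+M1)/6=-15/4
seg 1: a=-5, c=M1/2=9/4, d=(M2−M1)/(6·2)=-3/8, b=Δ1−h1·(2M1+M2)/6=-3/2
t_q=2 → seg 1, τ=1; S=-5+-3/2·τ+9/4·τ²+-3/8·τ³=-37/8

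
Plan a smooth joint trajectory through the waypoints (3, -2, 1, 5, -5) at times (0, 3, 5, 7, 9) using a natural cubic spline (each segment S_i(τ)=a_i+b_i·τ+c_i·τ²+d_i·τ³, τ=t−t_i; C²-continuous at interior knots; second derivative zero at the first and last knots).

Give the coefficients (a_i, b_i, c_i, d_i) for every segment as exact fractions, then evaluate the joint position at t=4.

Δ: Δ0=-5/3, Δ1=3/2, Δ2=2, Δ3=-5
row 1: diag=10, rhs=19; c'=1/5, d'=19/10
row 2: denom=8−2·1/5=38/5; d'=(3−2·19/10)/(38/5)=-2/19
row 3: denom=8−2·5/19=142/19; d'=(-42−2·-2/19)/(142/19)=-397/71
back: M3=-397/71
back: M2=-2/19−5/19·-397/71=97/71
back: M1=19/10−1/5·97/71=231/142
M: M0=0, M1=231/142, M2=97/71, M3=-397/71, M4=0
seg 0: a=3, c=M0/2=0, d=(M1−M0)/(6·3)=77/852, b=Δ0−h0·(2M0+M1)/6=-2113/852
seg 1: a=-2, c=M1/2=231/284, d=(M2−M1)/(6·2)=-37/1704, b=Δ1−h1·(2M1+M2)/6=-17/426
seg 2: a=1, c=M2/2=97/142, d=(M3−M2)/(6·2)=-247/426, b=Δ2−h2·(2M2+M3)/6=629/213
seg 3: a=5, c=M3/2=-397/142, d=(M4−M3)/(6·2)=397/852, b=Δ3−h3·(2M3+M4)/6=-271/213
t_q=4 → seg 1, τ=1; S=-2+-17/426·τ+231/284·τ²+-37/1704·τ³=-709/568

  seg 0: a=3 b=-2113/852 c=0 d=77/852
  seg 1: a=-2 b=-17/426 c=231/284 d=-37/1704
  seg 2: a=1 b=629/213 c=97/142 d=-247/426
  seg 3: a=5 b=-271/213 c=-397/142 d=397/852
S(4) = -709/568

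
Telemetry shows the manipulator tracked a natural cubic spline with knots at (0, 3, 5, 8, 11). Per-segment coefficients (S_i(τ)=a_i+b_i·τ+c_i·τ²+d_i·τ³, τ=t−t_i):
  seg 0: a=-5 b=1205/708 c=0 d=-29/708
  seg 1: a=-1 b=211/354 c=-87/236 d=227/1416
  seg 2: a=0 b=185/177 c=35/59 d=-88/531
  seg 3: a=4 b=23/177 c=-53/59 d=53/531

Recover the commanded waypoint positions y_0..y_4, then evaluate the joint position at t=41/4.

y_0 = S_0(0) = a_0 = -5
y_1 = S_1(0) = a_1 = -1
y_2 = S_2(0) = a_2 = 0
y_3 = S_3(0) = a_3 = 4
y_4 = S_3(3) = -1
t_q=41/4 is in segment 3 (τ=9/4); S_3(τ)=3329/3776

y_0=-5 y_1=-1 y_2=0 y_3=4 y_4=-1
S(41/4) = 3329/3776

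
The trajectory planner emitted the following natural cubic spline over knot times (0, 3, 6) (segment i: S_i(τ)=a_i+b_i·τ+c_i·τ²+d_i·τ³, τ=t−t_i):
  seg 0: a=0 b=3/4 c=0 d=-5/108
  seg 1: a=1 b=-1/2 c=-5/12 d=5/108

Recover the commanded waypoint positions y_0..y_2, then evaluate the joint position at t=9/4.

y_0 = S_0(0) = a_0 = 0
y_1 = S_1(0) = a_1 = 1
y_2 = S_1(3) = -3
t_q=9/4 is in segment 0 (τ=9/4); S_0(τ)=297/256

y_0=0 y_1=1 y_2=-3
S(9/4) = 297/256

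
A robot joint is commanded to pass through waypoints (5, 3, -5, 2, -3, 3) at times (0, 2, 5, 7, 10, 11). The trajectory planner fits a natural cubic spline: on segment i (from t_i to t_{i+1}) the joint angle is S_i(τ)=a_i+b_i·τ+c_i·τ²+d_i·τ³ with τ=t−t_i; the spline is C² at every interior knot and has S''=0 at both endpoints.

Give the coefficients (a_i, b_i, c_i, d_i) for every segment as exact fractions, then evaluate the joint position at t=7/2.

  seg 0: a=5 b=-482/6141 c=0 d=-5659/24564
  seg 1: a=3 b=-17459/6141 c=-5659/4094 d=17699/36846
  seg 2: a=-5 b=22511/12282 c=6020/2047 d=-12941/12282
  seg 3: a=2 b=11699/12282 c=-6921/2047 d=30803/36846
  seg 4: a=-3 b=19885/6141 c=16961/4094 d=-16961/12282
S(7/2) = -90181/32752

Δ: Δ0=-1, Δ1=-8/3, Δ2=7/2, Δ3=-5/3, Δ4=6
row 1: diag=10, rhs=-10; c'=3/10, d'=-1
row 2: denom=10−3·3/10=91/10; d'=(37−3·-1)/(91/10)=400/91
row 3: denom=10−2·20/91=870/91; d'=(-31−2·400/91)/(870/91)=-1207/290
row 4: denom=8−3·91/290=2047/290; d'=(46−3·-1207/290)/(2047/290)=16961/2047
back: M4=16961/2047
back: M3=-1207/290−91/290·16961/2047=-13842/2047
back: M2=400/91−20/91·-13842/2047=12040/2047
back: M1=-1−3/10·12040/2047=-5659/2047
M: M0=0, M1=-5659/2047, M2=12040/2047, M3=-13842/2047, M4=16961/2047, M5=0
seg 0: a=5, c=M0/2=0, d=(M1−M0)/(6·2)=-5659/24564, b=Δ0−h0·(2M0+M1)/6=-482/6141
seg 1: a=3, c=M1/2=-5659/4094, d=(M2−M1)/(6·3)=17699/36846, b=Δ1−h1·(2M1+M2)/6=-17459/6141
seg 2: a=-5, c=M2/2=6020/2047, d=(M3−M2)/(6·2)=-12941/12282, b=Δ2−h2·(2M2+M3)/6=22511/12282
seg 3: a=2, c=M3/2=-6921/2047, d=(M4−M3)/(6·3)=30803/36846, b=Δ3−h3·(2M3+M4)/6=11699/12282
seg 4: a=-3, c=M4/2=16961/4094, d=(M5−M4)/(6·1)=-16961/12282, b=Δ4−h4·(2M4+M5)/6=19885/6141
t_q=7/2 → seg 1, τ=3/2; S=3+-17459/6141·τ+-5659/4094·τ²+17699/36846·τ³=-90181/32752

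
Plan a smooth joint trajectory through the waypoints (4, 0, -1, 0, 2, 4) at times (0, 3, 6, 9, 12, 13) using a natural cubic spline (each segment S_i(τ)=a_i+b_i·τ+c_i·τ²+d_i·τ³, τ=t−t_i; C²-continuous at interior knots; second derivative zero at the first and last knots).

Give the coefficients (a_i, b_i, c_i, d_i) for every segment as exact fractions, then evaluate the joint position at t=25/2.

  seg 0: a=4 b=-1874/1209 c=0 d=262/10881
  seg 1: a=0 b=-1088/1209 c=262/1209 d=-101/10881
  seg 2: a=-1 b=181/1209 c=161/1209 d=-29/1209
  seg 3: a=0 b=28/93 c=-100/1209 d=742/10881
  seg 4: a=2 b=1990/1209 c=214/403 d=-214/1209
S(25/2) = 4729/1612

Δ: Δ0=-4/3, Δ1=-1/3, Δ2=1/3, Δ3=2/3, Δ4=2
row 1: diag=12, rhs=6; c'=1/4, d'=1/2
row 2: denom=12−3·1/4=45/4; d'=(4−3·1/2)/(45/4)=2/9
row 3: denom=12−3·4/15=56/5; d'=(2−3·2/9)/(56/5)=5/42
row 4: denom=8−3·15/56=403/56; d'=(8−3·5/42)/(403/56)=428/403
back: M4=428/403
back: M3=5/42−15/56·428/403=-200/1209
back: M2=2/9−4/15·-200/1209=322/1209
back: M1=1/2−1/4·322/1209=524/1209
M: M0=0, M1=524/1209, M2=322/1209, M3=-200/1209, M4=428/403, M5=0
seg 0: a=4, c=M0/2=0, d=(M1−M0)/(6·3)=262/10881, b=Δ0−h0·(2M0+M1)/6=-1874/1209
seg 1: a=0, c=M1/2=262/1209, d=(M2−M1)/(6·3)=-101/10881, b=Δ1−h1·(2M1+M2)/6=-1088/1209
seg 2: a=-1, c=M2/2=161/1209, d=(M3−M2)/(6·3)=-29/1209, b=Δ2−h2·(2M2+M3)/6=181/1209
seg 3: a=0, c=M3/2=-100/1209, d=(M4−M3)/(6·3)=742/10881, b=Δ3−h3·(2M3+M4)/6=28/93
seg 4: a=2, c=M4/2=214/403, d=(M5−M4)/(6·1)=-214/1209, b=Δ4−h4·(2M4+M5)/6=1990/1209
t_q=25/2 → seg 4, τ=1/2; S=2+1990/1209·τ+214/403·τ²+-214/1209·τ³=4729/1612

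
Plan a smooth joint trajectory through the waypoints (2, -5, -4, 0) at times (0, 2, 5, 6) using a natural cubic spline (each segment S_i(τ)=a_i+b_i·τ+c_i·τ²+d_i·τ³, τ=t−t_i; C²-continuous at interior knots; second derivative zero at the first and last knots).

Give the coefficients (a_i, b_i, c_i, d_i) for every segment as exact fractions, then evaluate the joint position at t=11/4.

Δ: Δ0=-7/2, Δ1=1/3, Δ2=4
row 1: diag=10, rhs=23; c'=3/10, d'=23/10
row 2: denom=8−3·3/10=71/10; d'=(22−3·23/10)/(71/10)=151/71
back: M2=151/71
back: M1=23/10−3/10·151/71=118/71
M: M0=0, M1=118/71, M2=151/71, M3=0
seg 0: a=2, c=M0/2=0, d=(M1−M0)/(6·2)=59/426, b=Δ0−h0·(2M0+M1)/6=-1727/426
seg 1: a=-5, c=M1/2=59/71, d=(M2−M1)/(6·3)=11/426, b=Δ1−h1·(2M1+M2)/6=-1019/426
seg 2: a=-4, c=M2/2=151/142, d=(M3−M2)/(6·1)=-151/426, b=Δ2−h2·(2M2+M3)/6=701/213
t_q=11/4 → seg 1, τ=3/4; S=-5+-1019/426·τ+59/71·τ²+11/426·τ³=-57397/9088

  seg 0: a=2 b=-1727/426 c=0 d=59/426
  seg 1: a=-5 b=-1019/426 c=59/71 d=11/426
  seg 2: a=-4 b=701/213 c=151/142 d=-151/426
S(11/4) = -57397/9088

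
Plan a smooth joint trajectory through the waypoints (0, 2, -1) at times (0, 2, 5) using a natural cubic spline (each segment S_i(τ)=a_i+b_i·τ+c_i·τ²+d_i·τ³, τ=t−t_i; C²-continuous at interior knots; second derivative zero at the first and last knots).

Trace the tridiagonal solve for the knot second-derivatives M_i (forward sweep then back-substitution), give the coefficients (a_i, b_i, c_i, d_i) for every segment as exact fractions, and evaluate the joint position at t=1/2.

  seg 0: a=0 b=7/5 c=0 d=-1/10
  seg 1: a=2 b=1/5 c=-3/5 d=1/15
S(1/2) = 11/16

Δ: Δ0=1, Δ1=-1
row 1: diag=10, rhs=-12; c'=3/10, d'=-6/5
back: M1=-6/5
M: M0=0, M1=-6/5, M2=0
seg 0: a=0, c=M0/2=0, d=(M1−M0)/(6·2)=-1/10, b=Δ0−h0·(2M0+M1)/6=7/5
seg 1: a=2, c=M1/2=-3/5, d=(M2−M1)/(6·3)=1/15, b=Δ1−h1·(2M1+M2)/6=1/5
t_q=1/2 → seg 0, τ=1/2; S=0+7/5·τ+0·τ²+-1/10·τ³=11/16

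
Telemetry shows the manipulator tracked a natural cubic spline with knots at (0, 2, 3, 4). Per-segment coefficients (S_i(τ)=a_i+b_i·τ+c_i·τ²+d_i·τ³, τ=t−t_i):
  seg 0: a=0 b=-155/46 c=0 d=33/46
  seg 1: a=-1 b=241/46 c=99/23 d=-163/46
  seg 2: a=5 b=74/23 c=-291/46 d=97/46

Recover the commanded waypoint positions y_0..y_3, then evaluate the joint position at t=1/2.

y_0 = S_0(0) = a_0 = 0
y_1 = S_1(0) = a_1 = -1
y_2 = S_2(0) = a_2 = 5
y_3 = S_2(1) = 4
t_q=1/2 is in segment 0 (τ=1/2); S_0(τ)=-587/368

y_0=0 y_1=-1 y_2=5 y_3=4
S(1/2) = -587/368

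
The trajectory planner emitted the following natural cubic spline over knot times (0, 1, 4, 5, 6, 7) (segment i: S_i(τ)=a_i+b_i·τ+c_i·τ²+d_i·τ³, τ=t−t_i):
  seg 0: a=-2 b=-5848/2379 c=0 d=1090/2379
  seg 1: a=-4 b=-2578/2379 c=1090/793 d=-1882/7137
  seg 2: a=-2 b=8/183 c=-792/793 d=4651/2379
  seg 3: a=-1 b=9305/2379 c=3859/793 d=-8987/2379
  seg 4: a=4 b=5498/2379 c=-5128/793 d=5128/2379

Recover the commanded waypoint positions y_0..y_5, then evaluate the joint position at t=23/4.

y_0=-2 y_1=-4 y_2=-2 y_3=-1 y_4=4 y_5=2
S(23/4) = 12013/3904

y_0 = S_0(0) = a_0 = -2
y_1 = S_1(0) = a_1 = -4
y_2 = S_2(0) = a_2 = -2
y_3 = S_3(0) = a_3 = -1
y_4 = S_4(0) = a_4 = 4
y_5 = S_4(1) = 2
t_q=23/4 is in segment 3 (τ=3/4); S_3(τ)=12013/3904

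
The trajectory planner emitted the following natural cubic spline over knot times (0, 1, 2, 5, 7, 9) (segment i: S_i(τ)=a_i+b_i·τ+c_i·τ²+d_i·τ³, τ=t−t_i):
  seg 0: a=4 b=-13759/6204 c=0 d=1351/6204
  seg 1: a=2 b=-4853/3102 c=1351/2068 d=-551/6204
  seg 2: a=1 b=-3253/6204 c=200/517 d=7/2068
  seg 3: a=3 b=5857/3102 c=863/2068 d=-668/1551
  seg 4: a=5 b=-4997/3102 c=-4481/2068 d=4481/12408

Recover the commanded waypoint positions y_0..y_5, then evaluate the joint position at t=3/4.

y_0=4 y_1=2 y_2=1 y_3=3 y_4=5 y_5=-4
S(3/4) = 321423/132352

y_0 = S_0(0) = a_0 = 4
y_1 = S_1(0) = a_1 = 2
y_2 = S_2(0) = a_2 = 1
y_3 = S_3(0) = a_3 = 3
y_4 = S_4(0) = a_4 = 5
y_5 = S_4(2) = -4
t_q=3/4 is in segment 0 (τ=3/4); S_0(τ)=321423/132352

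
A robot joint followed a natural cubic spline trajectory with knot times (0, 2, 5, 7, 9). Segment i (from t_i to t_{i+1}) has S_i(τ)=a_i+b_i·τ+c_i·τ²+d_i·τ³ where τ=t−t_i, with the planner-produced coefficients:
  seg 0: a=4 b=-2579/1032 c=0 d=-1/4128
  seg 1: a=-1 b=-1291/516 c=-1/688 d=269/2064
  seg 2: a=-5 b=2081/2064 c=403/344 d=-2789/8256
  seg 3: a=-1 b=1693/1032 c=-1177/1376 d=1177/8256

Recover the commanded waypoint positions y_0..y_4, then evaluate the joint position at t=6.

y_0 = S_0(0) = a_0 = 4
y_1 = S_1(0) = a_1 = -1
y_2 = S_2(0) = a_2 = -5
y_3 = S_3(0) = a_3 = -1
y_4 = S_3(2) = 0
t_q=6 is in segment 2 (τ=1); S_2(τ)=-8691/2752

y_0=4 y_1=-1 y_2=-5 y_3=-1 y_4=0
S(6) = -8691/2752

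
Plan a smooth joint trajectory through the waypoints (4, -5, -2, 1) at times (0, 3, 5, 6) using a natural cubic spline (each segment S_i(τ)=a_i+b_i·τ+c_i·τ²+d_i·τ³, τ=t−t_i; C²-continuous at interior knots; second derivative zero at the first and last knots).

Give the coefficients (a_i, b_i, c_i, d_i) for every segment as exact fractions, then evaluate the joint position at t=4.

Δ: Δ0=-3, Δ1=3/2, Δ2=3
row 1: diag=10, rhs=27; c'=1/5, d'=27/10
row 2: denom=6−2·1/5=28/5; d'=(9−2·27/10)/(28/5)=9/14
back: M2=9/14
back: M1=27/10−1/5·9/14=18/7
M: M0=0, M1=18/7, M2=9/14, M3=0
seg 0: a=4, c=M0/2=0, d=(M1−M0)/(6·3)=1/7, b=Δ0−h0·(2M0+M1)/6=-30/7
seg 1: a=-5, c=M1/2=9/7, d=(M2−M1)/(6·2)=-9/56, b=Δ1−h1·(2M1+M2)/6=-3/7
seg 2: a=-2, c=M2/2=9/28, d=(M3−M2)/(6·1)=-3/28, b=Δ2−h2·(2M2+M3)/6=39/14
t_q=4 → seg 1, τ=1; S=-5+-3/7·τ+9/7·τ²+-9/56·τ³=-241/56

  seg 0: a=4 b=-30/7 c=0 d=1/7
  seg 1: a=-5 b=-3/7 c=9/7 d=-9/56
  seg 2: a=-2 b=39/14 c=9/28 d=-3/28
S(4) = -241/56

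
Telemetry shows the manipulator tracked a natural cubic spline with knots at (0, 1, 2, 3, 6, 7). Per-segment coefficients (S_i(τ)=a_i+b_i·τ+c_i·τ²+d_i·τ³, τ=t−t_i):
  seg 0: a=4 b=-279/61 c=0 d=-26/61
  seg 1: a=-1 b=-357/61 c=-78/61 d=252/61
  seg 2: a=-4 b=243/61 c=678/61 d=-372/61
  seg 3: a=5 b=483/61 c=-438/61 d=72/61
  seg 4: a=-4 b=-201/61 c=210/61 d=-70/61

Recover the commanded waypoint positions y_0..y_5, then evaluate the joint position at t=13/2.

y_0 = S_0(0) = a_0 = 4
y_1 = S_1(0) = a_1 = -1
y_2 = S_2(0) = a_2 = -4
y_3 = S_3(0) = a_3 = 5
y_4 = S_4(0) = a_4 = -4
y_5 = S_4(1) = -5
t_q=13/2 is in segment 4 (τ=1/2); S_4(τ)=-1203/244

y_0=4 y_1=-1 y_2=-4 y_3=5 y_4=-4 y_5=-5
S(13/2) = -1203/244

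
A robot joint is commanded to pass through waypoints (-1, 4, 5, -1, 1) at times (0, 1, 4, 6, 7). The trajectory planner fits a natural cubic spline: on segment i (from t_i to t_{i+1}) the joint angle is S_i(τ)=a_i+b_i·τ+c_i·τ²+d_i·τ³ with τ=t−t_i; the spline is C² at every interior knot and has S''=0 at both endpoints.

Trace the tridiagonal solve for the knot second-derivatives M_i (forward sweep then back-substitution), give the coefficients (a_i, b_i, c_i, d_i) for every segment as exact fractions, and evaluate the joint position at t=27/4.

Δ: Δ0=5, Δ1=1/3, Δ2=-3, Δ3=2
row 1: diag=8, rhs=-28; c'=3/8, d'=-7/2
row 2: denom=10−3·3/8=71/8; d'=(-20−3·-7/2)/(71/8)=-76/71
row 3: denom=6−2·16/71=394/71; d'=(30−2·-76/71)/(394/71)=1141/197
back: M3=1141/197
back: M2=-76/71−16/71·1141/197=-468/197
back: M1=-7/2−3/8·-468/197=-514/197
M: M0=0, M1=-514/197, M2=-468/197, M3=1141/197, M4=0
seg 0: a=-1, c=M0/2=0, d=(M1−M0)/(6·1)=-257/591, b=Δ0−h0·(2M0+M1)/6=3212/591
seg 1: a=4, c=M1/2=-257/197, d=(M2−M1)/(6·3)=23/1773, b=Δ1−h1·(2M1+M2)/6=2441/591
seg 2: a=5, c=M2/2=-234/197, d=(M3−M2)/(6·2)=1609/2364, b=Δ2−h2·(2M2+M3)/6=-1978/591
seg 3: a=-1, c=M3/2=1141/394, d=(M4−M3)/(6·1)=-1141/1182, b=Δ3−h3·(2M3+M4)/6=41/591
t_q=27/4 → seg 3, τ=3/4; S=-1+41/591·τ+1141/394·τ²+-1141/1182·τ³=6903/25216

  seg 0: a=-1 b=3212/591 c=0 d=-257/591
  seg 1: a=4 b=2441/591 c=-257/197 d=23/1773
  seg 2: a=5 b=-1978/591 c=-234/197 d=1609/2364
  seg 3: a=-1 b=41/591 c=1141/394 d=-1141/1182
S(27/4) = 6903/25216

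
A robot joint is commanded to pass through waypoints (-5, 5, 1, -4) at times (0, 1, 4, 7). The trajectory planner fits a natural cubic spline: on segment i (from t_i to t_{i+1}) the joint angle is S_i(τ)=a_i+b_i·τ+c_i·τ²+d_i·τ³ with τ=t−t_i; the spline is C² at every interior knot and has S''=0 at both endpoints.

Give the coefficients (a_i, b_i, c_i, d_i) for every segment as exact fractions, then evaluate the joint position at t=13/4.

  seg 0: a=-5 b=335/29 c=0 d=-45/29
  seg 1: a=5 b=200/29 c=-135/29 d=499/783
  seg 2: a=1 b=-111/29 c=94/87 d=-94/783
S(13/4) = 7813/1856

Δ: Δ0=10, Δ1=-4/3, Δ2=-5/3
row 1: diag=8, rhs=-68; c'=3/8, d'=-17/2
row 2: denom=12−3·3/8=87/8; d'=(-2−3·-17/2)/(87/8)=188/87
back: M2=188/87
back: M1=-17/2−3/8·188/87=-270/29
M: M0=0, M1=-270/29, M2=188/87, M3=0
seg 0: a=-5, c=M0/2=0, d=(M1−M0)/(6·1)=-45/29, b=Δ0−h0·(2M0+M1)/6=335/29
seg 1: a=5, c=M1/2=-135/29, d=(M2−M1)/(6·3)=499/783, b=Δ1−h1·(2M1+M2)/6=200/29
seg 2: a=1, c=M2/2=94/87, d=(M3−M2)/(6·3)=-94/783, b=Δ2−h2·(2M2+M3)/6=-111/29
t_q=13/4 → seg 1, τ=9/4; S=5+200/29·τ+-135/29·τ²+499/783·τ³=7813/1856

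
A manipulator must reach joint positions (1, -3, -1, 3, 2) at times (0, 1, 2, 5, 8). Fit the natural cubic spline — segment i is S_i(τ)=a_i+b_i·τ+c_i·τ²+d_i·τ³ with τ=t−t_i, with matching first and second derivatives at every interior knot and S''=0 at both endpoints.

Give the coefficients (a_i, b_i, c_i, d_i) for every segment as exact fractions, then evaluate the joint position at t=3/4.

Δ: Δ0=-4, Δ1=2, Δ2=4/3, Δ3=-1/3
row 1: diag=4, rhs=36; c'=1/4, d'=9
row 2: denom=8−1·1/4=31/4; d'=(-4−1·9)/(31/4)=-52/31
row 3: denom=12−3·12/31=336/31; d'=(-10−3·-52/31)/(336/31)=-11/24
back: M3=-11/24
back: M2=-52/31−12/31·-11/24=-3/2
back: M1=9−1/4·-3/2=75/8
M: M0=0, M1=75/8, M2=-3/2, M3=-11/24, M4=0
seg 0: a=1, c=M0/2=0, d=(M1−M0)/(6·1)=25/16, b=Δ0−h0·(2M0+M1)/6=-89/16
seg 1: a=-3, c=M1/2=75/16, d=(M2−M1)/(6·1)=-29/16, b=Δ1−h1·(2M1+M2)/6=-7/8
seg 2: a=-1, c=M2/2=-3/4, d=(M3−M2)/(6·3)=25/432, b=Δ2−h2·(2M2+M3)/6=49/16
seg 3: a=3, c=M3/2=-11/48, d=(M4−M3)/(6·3)=11/432, b=Δ3−h3·(2M3+M4)/6=1/8
t_q=3/4 → seg 0, τ=3/4; S=1+-89/16·τ+0·τ²+25/16·τ³=-2573/1024

  seg 0: a=1 b=-89/16 c=0 d=25/16
  seg 1: a=-3 b=-7/8 c=75/16 d=-29/16
  seg 2: a=-1 b=49/16 c=-3/4 d=25/432
  seg 3: a=3 b=1/8 c=-11/48 d=11/432
S(3/4) = -2573/1024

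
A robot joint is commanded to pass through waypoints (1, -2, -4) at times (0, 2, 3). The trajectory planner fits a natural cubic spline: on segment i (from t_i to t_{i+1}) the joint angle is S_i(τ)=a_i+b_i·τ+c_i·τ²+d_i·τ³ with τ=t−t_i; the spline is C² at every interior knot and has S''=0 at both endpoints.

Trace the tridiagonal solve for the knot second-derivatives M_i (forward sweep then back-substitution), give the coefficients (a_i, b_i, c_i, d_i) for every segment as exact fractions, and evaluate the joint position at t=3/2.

  seg 0: a=1 b=-4/3 c=0 d=-1/24
  seg 1: a=-2 b=-11/6 c=-1/4 d=1/12
S(3/2) = -73/64

Δ: Δ0=-3/2, Δ1=-2
row 1: diag=6, rhs=-3; c'=1/6, d'=-1/2
back: M1=-1/2
M: M0=0, M1=-1/2, M2=0
seg 0: a=1, c=M0/2=0, d=(M1−M0)/(6·2)=-1/24, b=Δ0−h0·(2M0+M1)/6=-4/3
seg 1: a=-2, c=M1/2=-1/4, d=(M2−M1)/(6·1)=1/12, b=Δ1−h1·(2M1+M2)/6=-11/6
t_q=3/2 → seg 0, τ=3/2; S=1+-4/3·τ+0·τ²+-1/24·τ³=-73/64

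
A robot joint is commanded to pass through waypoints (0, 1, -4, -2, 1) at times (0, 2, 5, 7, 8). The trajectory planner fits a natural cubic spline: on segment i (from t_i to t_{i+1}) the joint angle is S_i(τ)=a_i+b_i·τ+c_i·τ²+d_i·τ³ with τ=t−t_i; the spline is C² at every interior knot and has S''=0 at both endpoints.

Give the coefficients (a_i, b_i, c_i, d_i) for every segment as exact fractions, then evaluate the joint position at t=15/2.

  seg 0: a=0 b=1703/1518 c=0 d=-118/759
  seg 1: a=1 b=-1129/1518 c=-236/253 d=949/4554
  seg 2: a=-4 b=-542/759 c=477/506 d=-65/1518
  seg 3: a=-2 b=1930/759 c=347/506 d=-347/1518
S(15/2) = -2371/4048

Δ: Δ0=1/2, Δ1=-5/3, Δ2=1, Δ3=3
row 1: diag=10, rhs=-13; c'=3/10, d'=-13/10
row 2: denom=10−3·3/10=91/10; d'=(16−3·-13/10)/(91/10)=199/91
row 3: denom=6−2·20/91=506/91; d'=(12−2·199/91)/(506/91)=347/253
back: M3=347/253
back: M2=199/91−20/91·347/253=477/253
back: M1=-13/10−3/10·477/253=-472/253
M: M0=0, M1=-472/253, M2=477/253, M3=347/253, M4=0
seg 0: a=0, c=M0/2=0, d=(M1−M0)/(6·2)=-118/759, b=Δ0−h0·(2M0+M1)/6=1703/1518
seg 1: a=1, c=M1/2=-236/253, d=(M2−M1)/(6·3)=949/4554, b=Δ1−h1·(2M1+M2)/6=-1129/1518
seg 2: a=-4, c=M2/2=477/506, d=(M3−M2)/(6·2)=-65/1518, b=Δ2−h2·(2M2+M3)/6=-542/759
seg 3: a=-2, c=M3/2=347/506, d=(M4−M3)/(6·1)=-347/1518, b=Δ3−h3·(2M3+M4)/6=1930/759
t_q=15/2 → seg 3, τ=1/2; S=-2+1930/759·τ+347/506·τ²+-347/1518·τ³=-2371/4048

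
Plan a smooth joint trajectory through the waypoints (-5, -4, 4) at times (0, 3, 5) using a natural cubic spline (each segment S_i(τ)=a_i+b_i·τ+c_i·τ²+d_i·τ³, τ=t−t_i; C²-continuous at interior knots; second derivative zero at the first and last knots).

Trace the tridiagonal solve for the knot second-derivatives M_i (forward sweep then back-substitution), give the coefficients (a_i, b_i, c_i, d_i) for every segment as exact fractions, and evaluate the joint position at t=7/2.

  seg 0: a=-5 b=-23/30 c=0 d=11/90
  seg 1: a=-4 b=38/15 c=11/10 d=-11/60
S(7/2) = -397/160

Δ: Δ0=1/3, Δ1=4
row 1: diag=10, rhs=22; c'=1/5, d'=11/5
back: M1=11/5
M: M0=0, M1=11/5, M2=0
seg 0: a=-5, c=M0/2=0, d=(M1−M0)/(6·3)=11/90, b=Δ0−h0·(2M0+M1)/6=-23/30
seg 1: a=-4, c=M1/2=11/10, d=(M2−M1)/(6·2)=-11/60, b=Δ1−h1·(2M1+M2)/6=38/15
t_q=7/2 → seg 1, τ=1/2; S=-4+38/15·τ+11/10·τ²+-11/60·τ³=-397/160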